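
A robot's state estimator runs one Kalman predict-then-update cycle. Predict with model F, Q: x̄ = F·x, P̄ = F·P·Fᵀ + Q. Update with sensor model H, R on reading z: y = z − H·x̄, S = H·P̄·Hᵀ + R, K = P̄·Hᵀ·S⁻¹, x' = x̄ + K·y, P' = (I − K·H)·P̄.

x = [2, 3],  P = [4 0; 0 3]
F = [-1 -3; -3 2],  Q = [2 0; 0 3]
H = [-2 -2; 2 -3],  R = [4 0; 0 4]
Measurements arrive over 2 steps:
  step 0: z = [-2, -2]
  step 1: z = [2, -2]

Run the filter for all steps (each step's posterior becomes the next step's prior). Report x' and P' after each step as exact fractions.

step 0: x̄ = F·x = [-11, 0]
step 0: P̄ = F·P·Fᵀ + Q = [33 -6; -6 51]
step 0: y = z − H·x̄ = [-24, 20]
step 0: S = H·P̄·Hᵀ + R = [292 162; 162 667]
step 0: K = P̄·Hᵀ·S⁻¹ = [-24813/84260 8319/42130; -1665/8426 -840/4213]
step 0: x' = x̄ + K·y = [353/21065, 3180/4213]
step 0: P' = (I − K·H)·P̄ = [21543/42130 327/4213; 327/4213 1338/4213]
step 1: x̄ = F·x = [-48053/21065, 30741/21065]
step 1: P̄ = F·P·Fᵀ + Q = [245843/42130 7239/42130; 7239/42130 334557/42130]
step 1: y = z − H·x̄ = [7506/21065, 146199/21065]
step 1: S = H·P̄·Hᵀ + R = [1274016/21065 519224/21065; 519224/21065 4076037/42130]
step 1: K = P̄·Hᵀ·S⁻¹ = [-1781029/6497744 75184/406109; -10438647/55230824 -1343031/6903853]
step 1: x' = x̄ + K·y = [-3554125/3248872, 1155945/27615412]
step 1: P' = (I − K·H)·P̄ = [1549795/3248872 115617/1624436; 115617/1624436 4236579/13807706]

step 0: x' = [353/21065, 3180/4213], P' = [21543/42130 327/4213; 327/4213 1338/4213]
step 1: x' = [-3554125/3248872, 1155945/27615412], P' = [1549795/3248872 115617/1624436; 115617/1624436 4236579/13807706]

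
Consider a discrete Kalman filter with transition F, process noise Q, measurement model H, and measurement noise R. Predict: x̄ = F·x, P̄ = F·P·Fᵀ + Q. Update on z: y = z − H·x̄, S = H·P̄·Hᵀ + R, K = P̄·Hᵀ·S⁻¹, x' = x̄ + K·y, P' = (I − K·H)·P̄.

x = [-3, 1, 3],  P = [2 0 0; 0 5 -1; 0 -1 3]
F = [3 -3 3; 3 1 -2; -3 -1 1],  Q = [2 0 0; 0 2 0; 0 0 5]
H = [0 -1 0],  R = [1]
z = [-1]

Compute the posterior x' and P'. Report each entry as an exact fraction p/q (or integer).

x' = [-81/7, 9/14, -3/7]
P' = [674/7 -4/7 -44/7; -4/7 41/42 -16/21; -44/7 -16/21 181/21]

x̄ = F·x = [-3, -14, 11]
P̄ = F·P·Fᵀ + Q = [110 -24 12; -24 41 -32; 12 -32 33]
y = z − H·x̄ = [-15]
S = H·P̄·Hᵀ + R = [42]
K = P̄·Hᵀ·S⁻¹ = [4/7; -41/42; 16/21]
x' = x̄ + K·y = [-81/7, 9/14, -3/7]
P' = (I − K·H)·P̄ = [674/7 -4/7 -44/7; -4/7 41/42 -16/21; -44/7 -16/21 181/21]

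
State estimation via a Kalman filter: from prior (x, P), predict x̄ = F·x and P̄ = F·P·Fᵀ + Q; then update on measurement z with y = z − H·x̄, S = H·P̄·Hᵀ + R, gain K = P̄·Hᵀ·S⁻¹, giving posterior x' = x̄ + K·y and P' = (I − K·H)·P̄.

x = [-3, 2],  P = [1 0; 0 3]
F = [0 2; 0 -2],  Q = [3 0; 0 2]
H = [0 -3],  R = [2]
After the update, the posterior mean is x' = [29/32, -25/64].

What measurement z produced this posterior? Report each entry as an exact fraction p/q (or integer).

z = [1]

x̄ = F·x = [4, -4]
P̄ = F·P·Fᵀ + Q = [15 -12; -12 14]
S = H·P̄·Hᵀ + R = [128]
K = P̄·Hᵀ·S⁻¹ = [9/32; -21/64]
x' − x̄ = [-99/32, 231/64] = K·y
y = (KᵀK)⁻¹·Kᵀ·(x' − x̄) = [-11]
z = y + H·x̄ = [-11] + [12] = [1]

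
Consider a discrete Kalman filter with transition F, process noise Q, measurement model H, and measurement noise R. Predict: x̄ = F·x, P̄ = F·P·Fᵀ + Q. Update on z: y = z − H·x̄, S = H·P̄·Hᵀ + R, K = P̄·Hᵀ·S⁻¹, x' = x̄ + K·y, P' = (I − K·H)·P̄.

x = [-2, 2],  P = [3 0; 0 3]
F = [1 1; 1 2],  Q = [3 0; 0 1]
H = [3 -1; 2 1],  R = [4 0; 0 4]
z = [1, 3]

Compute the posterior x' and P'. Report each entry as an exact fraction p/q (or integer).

x̄ = F·x = [0, 2]
P̄ = F·P·Fᵀ + Q = [9 9; 9 16]
y = z − H·x̄ = [3, 1]
S = H·P̄·Hᵀ + R = [47 47; 47 92]
K = P̄·Hᵀ·S⁻¹ = [43/235 1/5; -586/2115 23/45]
x' = x̄ + K·y = [176/235, 3553/2115]
P' = (I − K·H)·P̄ = [72/235 44/235; 44/235 3532/2115]

x' = [176/235, 3553/2115]
P' = [72/235 44/235; 44/235 3532/2115]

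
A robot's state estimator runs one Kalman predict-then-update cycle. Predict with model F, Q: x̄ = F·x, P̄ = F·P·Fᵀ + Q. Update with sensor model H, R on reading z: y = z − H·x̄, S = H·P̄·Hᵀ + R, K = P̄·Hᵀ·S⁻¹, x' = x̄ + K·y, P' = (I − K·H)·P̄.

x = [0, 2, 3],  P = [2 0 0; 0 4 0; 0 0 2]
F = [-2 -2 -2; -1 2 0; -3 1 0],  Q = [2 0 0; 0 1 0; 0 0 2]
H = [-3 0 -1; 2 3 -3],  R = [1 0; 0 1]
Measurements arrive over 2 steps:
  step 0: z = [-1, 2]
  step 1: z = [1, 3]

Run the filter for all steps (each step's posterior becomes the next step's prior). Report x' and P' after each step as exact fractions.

step 0: x' = [868/6739, 14479/13478, 3707/6739], P' = [9186/6739 -31496/6739 -25628/6739; -31496/6739 459737/26956 188267/13478; -25628/6739 188267/13478 77813/6739]
step 1: x' = [177244066/1105264747, -656469492/1105264747, -902481/608291], P' = [515019434/1105264747 -1469968752/1105264747 -641380/608291; -1469968752/1105264747 5080192940/1105264747 2265771/608291; -641380/608291 2265771/608291 1899120/608291]

step 0: x̄ = F·x = [-10, 4, 2]
step 0: P̄ = F·P·Fᵀ + Q = [34 -12 4; -12 19 14; 4 14 24]
step 0: y = z − H·x̄ = [-29, 16]
step 0: S = H·P̄·Hᵀ + R = [355 -38; -38 80]
step 0: K = P̄·Hᵀ·S⁻¹ = [-1930/6739 768/6739; 709/13478 -2359/26956; -929/6739 -4589/13478]
step 0: x' = x̄ + K·y = [868/6739, 14479/13478, 3707/6739]
step 0: P' = (I − K·H)·P̄ = [9186/6739 -31496/6739 -25628/6739; -31496/6739 459737/26956 188267/13478; -25628/6739 188267/13478 77813/6739]
step 1: x̄ = F·x = [-23629/6739, 13611/6739, 9271/13478]
step 1: P̄ = F·P·Fᵀ + Q = [1117287/6739 -806163/6739 -1285543/13478; -806163/6739 601646/6739 955797/13478; -1285543/13478 955797/13478 1600249/26956]
step 1: y = z − H·x̄ = [-5175/586, 81097/13478]
step 1: S = H·P̄·Hᵀ + R = [1148827/1172 -727159/1172; -727159/1172 11713561/26956]
step 1: K = P̄·Hᵀ·S⁻¹ = [-379670842/1105264747 5056304/48054989; 293000349/1105264747 -2177235/48054989; 25020/608291 -182807/608291]
step 1: x' = x̄ + K·y = [177244066/1105264747, -656469492/1105264747, -902481/608291]
step 1: P' = (I − K·H)·P̄ = [515019434/1105264747 -1469968752/1105264747 -641380/608291; -1469968752/1105264747 5080192940/1105264747 2265771/608291; -641380/608291 2265771/608291 1899120/608291]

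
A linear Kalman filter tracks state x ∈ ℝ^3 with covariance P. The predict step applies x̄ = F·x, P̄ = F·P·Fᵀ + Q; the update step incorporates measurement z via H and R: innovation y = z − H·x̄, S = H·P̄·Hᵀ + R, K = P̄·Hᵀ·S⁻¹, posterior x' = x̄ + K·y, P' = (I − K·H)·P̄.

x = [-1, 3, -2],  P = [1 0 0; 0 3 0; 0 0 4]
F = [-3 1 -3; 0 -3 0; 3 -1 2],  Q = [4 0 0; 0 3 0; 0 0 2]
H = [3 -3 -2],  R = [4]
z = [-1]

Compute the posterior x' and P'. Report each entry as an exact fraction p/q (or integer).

x̄ = F·x = [12, -9, -10]
P̄ = F·P·Fᵀ + Q = [52 -9 -36; -9 30 9; -36 9 30]
y = z − H·x̄ = [-84]
S = H·P̄·Hᵀ + R = [1564]
K = P̄·Hᵀ·S⁻¹ = [15/92; -135/1564; -195/1564]
x' = x̄ + K·y = [-39/23, -684/391, 185/391]
P' = (I − K·H)·P̄ = [959/92 1197/92 -387/92; 1197/92 28695/1564 -12249/1564; -387/92 -12249/1564 8895/1564]

x' = [-39/23, -684/391, 185/391]
P' = [959/92 1197/92 -387/92; 1197/92 28695/1564 -12249/1564; -387/92 -12249/1564 8895/1564]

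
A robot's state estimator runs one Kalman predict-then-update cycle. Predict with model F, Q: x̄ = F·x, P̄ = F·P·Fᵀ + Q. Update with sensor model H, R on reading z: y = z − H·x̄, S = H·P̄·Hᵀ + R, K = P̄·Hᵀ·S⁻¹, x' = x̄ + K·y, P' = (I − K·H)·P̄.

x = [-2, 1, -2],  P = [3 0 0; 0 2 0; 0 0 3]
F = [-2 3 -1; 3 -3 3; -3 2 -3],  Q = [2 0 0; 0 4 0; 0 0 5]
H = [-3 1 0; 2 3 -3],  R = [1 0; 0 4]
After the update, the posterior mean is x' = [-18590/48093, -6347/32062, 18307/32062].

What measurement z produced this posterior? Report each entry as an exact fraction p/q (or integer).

x̄ = F·x = [9, -15, 14]
P̄ = F·P·Fᵀ + Q = [35 -45 39; -45 76 -66; 39 -66 67]
S = H·P̄·Hᵀ + R = [662 882; 882 1611]
K = P̄·Hᵀ·S⁻¹ = [-4507/16031 5908/144279; 4841/32062 6055/48093; -1299/32062 -8516/48093]
x' − x̄ = [-451427/48093, 474583/32062, -430561/32062] = K·y
y = (KᵀK)⁻¹·Kᵀ·(x' − x̄) = [43, 66]
z = y + H·x̄ = [43, 66] + [-42, -69] = [1, -3]

z = [1, -3]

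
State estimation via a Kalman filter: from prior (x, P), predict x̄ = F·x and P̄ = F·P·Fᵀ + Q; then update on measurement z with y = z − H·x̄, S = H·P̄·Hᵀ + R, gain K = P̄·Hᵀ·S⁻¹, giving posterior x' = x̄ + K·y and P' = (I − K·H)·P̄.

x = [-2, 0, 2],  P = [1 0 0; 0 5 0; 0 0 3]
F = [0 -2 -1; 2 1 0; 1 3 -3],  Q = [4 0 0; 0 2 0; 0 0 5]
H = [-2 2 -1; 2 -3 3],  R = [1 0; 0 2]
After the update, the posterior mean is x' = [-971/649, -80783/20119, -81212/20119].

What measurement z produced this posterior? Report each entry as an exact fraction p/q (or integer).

z = [-1, -3]

x̄ = F·x = [-2, -4, -8]
P̄ = F·P·Fᵀ + Q = [27 -10 -21; -10 11 17; -21 17 78]
S = H·P̄·Hᵀ + R = [159 -187; -187 473]
K = P̄·Hᵀ·S⁻¹ = [-31/59 -106/649; 1041/3658 4357/40238; 2311/3658 22045/40238]
x' − x̄ = [327/649, -307/20119, 79740/20119] = K·y
y = (KᵀK)⁻¹·Kᵀ·(x' − x̄) = [-5, 13]
z = y + H·x̄ = [-5, 13] + [4, -16] = [-1, -3]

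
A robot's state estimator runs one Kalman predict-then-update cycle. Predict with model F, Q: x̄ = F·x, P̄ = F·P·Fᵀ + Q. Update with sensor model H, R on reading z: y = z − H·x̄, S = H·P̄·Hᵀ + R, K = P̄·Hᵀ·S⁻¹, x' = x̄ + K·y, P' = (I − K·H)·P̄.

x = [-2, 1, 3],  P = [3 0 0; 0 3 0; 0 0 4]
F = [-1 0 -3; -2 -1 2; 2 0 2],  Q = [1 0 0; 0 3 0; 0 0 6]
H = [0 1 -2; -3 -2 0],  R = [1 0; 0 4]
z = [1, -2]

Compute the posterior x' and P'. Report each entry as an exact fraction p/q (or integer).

x' = [-1939/514, 39583/6168, 16201/6168]
P' = [3224/257 -4605/257 -2271/257; -4605/257 81661/3084 40219/3084; -2271/257 40219/3084 20557/3084]

x̄ = F·x = [-7, 9, 2]
P̄ = F·P·Fᵀ + Q = [40 -18 -30; -18 34 4; -30 4 34]
y = z − H·x̄ = [-4, -5]
S = H·P̄·Hᵀ + R = [155 -178; -178 284]
K = P̄·Hᵀ·S⁻¹ = [-63/257 -231/514; 1223/3084 1229/6168; -895/3084 659/6168]
x' = x̄ + K·y = [-1939/514, 39583/6168, 16201/6168]
P' = (I − K·H)·P̄ = [3224/257 -4605/257 -2271/257; -4605/257 81661/3084 40219/3084; -2271/257 40219/3084 20557/3084]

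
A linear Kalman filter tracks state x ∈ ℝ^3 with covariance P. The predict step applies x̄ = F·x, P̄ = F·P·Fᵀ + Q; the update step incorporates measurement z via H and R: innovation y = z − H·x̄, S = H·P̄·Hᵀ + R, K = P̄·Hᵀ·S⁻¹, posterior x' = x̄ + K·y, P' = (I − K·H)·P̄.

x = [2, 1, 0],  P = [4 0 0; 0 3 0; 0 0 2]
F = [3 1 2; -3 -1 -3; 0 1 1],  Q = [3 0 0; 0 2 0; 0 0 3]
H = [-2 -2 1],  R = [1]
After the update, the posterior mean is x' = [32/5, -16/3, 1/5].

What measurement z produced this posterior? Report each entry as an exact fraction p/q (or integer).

x̄ = F·x = [7, -7, 1]
P̄ = F·P·Fᵀ + Q = [50 -51 7; -51 59 -9; 7 -9 8]
S = H·P̄·Hᵀ + R = [45]
K = P̄·Hᵀ·S⁻¹ = [1/5; -5/9; 4/15]
x' − x̄ = [-3/5, 5/3, -4/5] = K·y
y = (KᵀK)⁻¹·Kᵀ·(x' − x̄) = [-3]
z = y + H·x̄ = [-3] + [1] = [-2]

z = [-2]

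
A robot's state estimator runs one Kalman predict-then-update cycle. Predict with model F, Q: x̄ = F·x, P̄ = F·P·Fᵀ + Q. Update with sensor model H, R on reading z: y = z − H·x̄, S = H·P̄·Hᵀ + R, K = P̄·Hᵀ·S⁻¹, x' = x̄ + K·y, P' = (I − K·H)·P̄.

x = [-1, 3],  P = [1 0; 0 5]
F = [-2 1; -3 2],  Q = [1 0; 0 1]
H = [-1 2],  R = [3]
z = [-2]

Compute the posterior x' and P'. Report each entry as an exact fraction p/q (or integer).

x̄ = F·x = [5, 9]
P̄ = F·P·Fᵀ + Q = [10 16; 16 30]
y = z − H·x̄ = [-15]
S = H·P̄·Hᵀ + R = [69]
K = P̄·Hᵀ·S⁻¹ = [22/69; 44/69]
x' = x̄ + K·y = [5/23, -13/23]
P' = (I − K·H)·P̄ = [206/69 136/69; 136/69 134/69]

x' = [5/23, -13/23]
P' = [206/69 136/69; 136/69 134/69]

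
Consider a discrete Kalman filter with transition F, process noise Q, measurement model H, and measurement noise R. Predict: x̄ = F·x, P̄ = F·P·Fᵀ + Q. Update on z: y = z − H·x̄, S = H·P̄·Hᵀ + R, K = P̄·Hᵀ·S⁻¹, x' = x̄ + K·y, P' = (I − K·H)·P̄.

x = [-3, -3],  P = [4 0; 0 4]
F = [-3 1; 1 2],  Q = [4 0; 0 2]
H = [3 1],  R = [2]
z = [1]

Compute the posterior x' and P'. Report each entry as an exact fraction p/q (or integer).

x̄ = F·x = [6, -9]
P̄ = F·P·Fᵀ + Q = [44 -4; -4 22]
y = z − H·x̄ = [-8]
S = H·P̄·Hᵀ + R = [396]
K = P̄·Hᵀ·S⁻¹ = [32/99; 5/198]
x' = x̄ + K·y = [338/99, -911/99]
P' = (I − K·H)·P̄ = [260/99 -716/99; -716/99 2153/99]

x' = [338/99, -911/99]
P' = [260/99 -716/99; -716/99 2153/99]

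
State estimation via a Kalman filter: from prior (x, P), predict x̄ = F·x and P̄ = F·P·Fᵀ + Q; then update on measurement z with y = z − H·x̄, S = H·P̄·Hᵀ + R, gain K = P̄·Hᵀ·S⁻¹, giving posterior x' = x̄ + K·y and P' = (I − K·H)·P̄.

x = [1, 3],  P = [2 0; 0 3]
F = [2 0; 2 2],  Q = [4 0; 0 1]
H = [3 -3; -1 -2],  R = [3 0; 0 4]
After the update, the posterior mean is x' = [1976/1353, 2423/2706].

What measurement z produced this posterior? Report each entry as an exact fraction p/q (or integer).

z = [2, -3]

x̄ = F·x = [2, 8]
P̄ = F·P·Fᵀ + Q = [12 8; 8 21]
S = H·P̄·Hᵀ + R = [156 66; 66 132]
K = P̄·Hᵀ·S⁻¹ = [26/123 -430/1353; -14/123 -871/2706]
x' − x̄ = [-730/1353, -19225/2706] = K·y
y = (KᵀK)⁻¹·Kᵀ·(x' − x̄) = [20, 15]
z = y + H·x̄ = [20, 15] + [-18, -18] = [2, -3]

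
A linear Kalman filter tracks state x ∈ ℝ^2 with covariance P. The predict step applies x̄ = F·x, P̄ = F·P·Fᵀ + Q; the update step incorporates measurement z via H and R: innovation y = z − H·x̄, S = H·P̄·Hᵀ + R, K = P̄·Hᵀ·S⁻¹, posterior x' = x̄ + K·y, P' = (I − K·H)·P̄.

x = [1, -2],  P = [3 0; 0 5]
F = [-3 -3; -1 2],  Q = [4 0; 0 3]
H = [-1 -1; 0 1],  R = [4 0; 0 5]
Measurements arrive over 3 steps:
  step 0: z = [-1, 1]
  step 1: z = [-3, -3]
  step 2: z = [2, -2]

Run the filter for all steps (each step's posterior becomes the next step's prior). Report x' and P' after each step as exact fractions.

step 0: x̄ = F·x = [3, -5]
step 0: P̄ = F·P·Fᵀ + Q = [76 -21; -21 26]
step 0: y = z − H·x̄ = [-3, 6]
step 0: S = H·P̄·Hᵀ + R = [64 -5; -5 31]
step 0: K = P̄·Hᵀ·S⁻¹ = [-1810/1959 -1619/1959; -25/1959 1639/1959]
step 0: x' = x̄ + K·y = [531/653, 38/653]
step 0: P' = (I − K·H)·P̄ = [15335/1959 -8095/1959; -8095/1959 8195/1959]
step 1: x̄ = F·x = [-1707/653, -455/653]
step 1: P̄ = F·P·Fᵀ + Q = [24632/653 7040/653; 7040/653 86372/1959]
step 1: y = z − H·x̄ = [-4121/653, -1504/653]
step 1: S = H·P̄·Hᵀ + R = [210344/1959 -107492/1959; -107492/1959 96167/1959]
step 1: K = P̄·Hᵀ·S⁻¹ = [-438181/553447 -368236/553447; -134365/1106894 421982/553447]
step 1: x' = x̄ + K·y = [2166672/553447, -1867137/1106894]
step 1: P' = (I − K·H)·P̄ = [3593904/553447 -1841180/553447; -1841180/553447 2109910/553447]
step 2: x̄ = F·x = [-7398621/1106894, -4033809/553447]
step 2: P̄ = F·P·Fᵀ + Q = [20406874/553447 3645792/553447; 3645792/553447 21058605/553447]
step 2: y = z − H·x̄ = [-13252451/1106894, 2926915/553447]
step 2: S = H·P̄·Hᵀ + R = [50970851/553447 -24704397/553447; -24704397/553447 23825840/553447]
step 2: K = P̄·Hᵀ·S⁻¹ = [-872726528/1091551873 -737880030/1091551873; -123521985/1091551873 836697618/1091551873]
step 2: x' = x̄ + K·y = [-1499036615/2183103746, -4104040437/2183103746]
step 2: P' = (I − K·H)·P̄ = [7180306262/1091551873 -3689400150/1091551873; -3689400150/1091551873 4183488090/1091551873]

step 0: x' = [531/653, 38/653], P' = [15335/1959 -8095/1959; -8095/1959 8195/1959]
step 1: x' = [2166672/553447, -1867137/1106894], P' = [3593904/553447 -1841180/553447; -1841180/553447 2109910/553447]
step 2: x' = [-1499036615/2183103746, -4104040437/2183103746], P' = [7180306262/1091551873 -3689400150/1091551873; -3689400150/1091551873 4183488090/1091551873]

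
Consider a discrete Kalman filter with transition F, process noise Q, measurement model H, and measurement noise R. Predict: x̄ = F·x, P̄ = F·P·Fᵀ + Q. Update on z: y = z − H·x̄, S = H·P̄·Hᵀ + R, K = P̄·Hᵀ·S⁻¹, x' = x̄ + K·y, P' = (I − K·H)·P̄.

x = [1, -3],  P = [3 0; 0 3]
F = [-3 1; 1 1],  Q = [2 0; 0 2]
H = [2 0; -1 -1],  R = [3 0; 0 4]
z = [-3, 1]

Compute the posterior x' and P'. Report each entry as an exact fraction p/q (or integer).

x' = [-353/248, -583/744]
P' = [87/124 -61/124; -61/124 1069/372]

x̄ = F·x = [-6, -2]
P̄ = F·P·Fᵀ + Q = [32 -6; -6 8]
y = z − H·x̄ = [9, -7]
S = H·P̄·Hᵀ + R = [131 -52; -52 32]
K = P̄·Hᵀ·S⁻¹ = [29/62 -13/248; -61/186 -443/744]
x' = x̄ + K·y = [-353/248, -583/744]
P' = (I − K·H)·P̄ = [87/124 -61/124; -61/124 1069/372]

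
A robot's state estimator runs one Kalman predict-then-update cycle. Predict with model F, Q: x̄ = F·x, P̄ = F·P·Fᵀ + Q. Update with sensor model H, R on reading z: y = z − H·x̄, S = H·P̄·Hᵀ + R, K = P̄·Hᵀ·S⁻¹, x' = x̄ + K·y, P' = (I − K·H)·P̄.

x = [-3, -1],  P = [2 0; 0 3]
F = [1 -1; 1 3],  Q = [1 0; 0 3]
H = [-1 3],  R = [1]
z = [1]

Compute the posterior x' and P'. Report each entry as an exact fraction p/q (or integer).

x' = [-1133/337, -271/337]
P' = [1293/337 422/337; 422/337 175/337]

x̄ = F·x = [-2, -6]
P̄ = F·P·Fᵀ + Q = [6 -7; -7 32]
y = z − H·x̄ = [17]
S = H·P̄·Hᵀ + R = [337]
K = P̄·Hᵀ·S⁻¹ = [-27/337; 103/337]
x' = x̄ + K·y = [-1133/337, -271/337]
P' = (I − K·H)·P̄ = [1293/337 422/337; 422/337 175/337]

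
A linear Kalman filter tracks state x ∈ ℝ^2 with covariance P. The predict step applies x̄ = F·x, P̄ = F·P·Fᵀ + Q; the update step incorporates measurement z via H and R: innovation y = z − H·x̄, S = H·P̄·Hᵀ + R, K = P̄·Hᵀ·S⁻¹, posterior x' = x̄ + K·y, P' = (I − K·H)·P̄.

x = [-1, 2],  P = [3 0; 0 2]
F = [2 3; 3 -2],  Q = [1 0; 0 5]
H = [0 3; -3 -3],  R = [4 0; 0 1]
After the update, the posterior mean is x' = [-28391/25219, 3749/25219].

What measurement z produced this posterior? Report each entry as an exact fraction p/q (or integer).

z = [1, 3]

x̄ = F·x = [4, -7]
P̄ = F·P·Fᵀ + Q = [31 6; 6 40]
S = H·P̄·Hᵀ + R = [364 -414; -414 748]
K = P̄·Hᵀ·S⁻¹ = [-16245/50438 -8238/25219; 8157/25219 -138/25219]
x' − x̄ = [-129267/25219, 180282/25219] = K·y
y = (KᵀK)⁻¹·Kᵀ·(x' − x̄) = [22, -6]
z = y + H·x̄ = [22, -6] + [-21, 9] = [1, 3]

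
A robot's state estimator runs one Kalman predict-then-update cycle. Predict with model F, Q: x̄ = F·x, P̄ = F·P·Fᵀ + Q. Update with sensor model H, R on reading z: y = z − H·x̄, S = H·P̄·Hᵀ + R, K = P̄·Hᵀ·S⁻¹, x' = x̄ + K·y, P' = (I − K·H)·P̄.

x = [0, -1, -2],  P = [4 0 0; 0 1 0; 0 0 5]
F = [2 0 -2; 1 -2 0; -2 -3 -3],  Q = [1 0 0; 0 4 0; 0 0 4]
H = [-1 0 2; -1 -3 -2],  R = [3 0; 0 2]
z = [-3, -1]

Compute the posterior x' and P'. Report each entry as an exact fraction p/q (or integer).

x' = [77233/96711, 77102/96711, -102145/96711]
P' = [960818/96711 -598040/96711 443578/96711; -598040/96711 423140/96711 -321814/96711; 443578/96711 -321814/96711 274730/96711]

x̄ = F·x = [4, 2, 9]
P̄ = F·P·Fᵀ + Q = [37 8 14; 8 12 -2; 14 -2 74]
y = z − H·x̄ = [-17, 27]
S = H·P̄·Hᵀ + R = [280 -223; -223 523]
K = P̄·Hᵀ·S⁻¹ = [-24554/96711 -26927/96711; -15196/96711 -13876/96711; 35294/96711 -13798/96711]
x' = x̄ + K·y = [77233/96711, 77102/96711, -102145/96711]
P' = (I − K·H)·P̄ = [960818/96711 -598040/96711 443578/96711; -598040/96711 423140/96711 -321814/96711; 443578/96711 -321814/96711 274730/96711]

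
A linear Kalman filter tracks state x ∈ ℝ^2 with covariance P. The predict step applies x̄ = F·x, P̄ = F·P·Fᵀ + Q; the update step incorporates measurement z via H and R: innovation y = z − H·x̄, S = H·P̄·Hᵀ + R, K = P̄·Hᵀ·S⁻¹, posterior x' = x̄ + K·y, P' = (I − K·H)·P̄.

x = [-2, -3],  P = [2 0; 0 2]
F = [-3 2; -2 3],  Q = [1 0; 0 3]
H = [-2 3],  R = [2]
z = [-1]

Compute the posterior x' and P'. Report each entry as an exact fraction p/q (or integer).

x' = [252/83, 131/83]
P' = [1917/83 1290/83; 1290/83 886/83]

x̄ = F·x = [0, -5]
P̄ = F·P·Fᵀ + Q = [27 24; 24 29]
y = z − H·x̄ = [14]
S = H·P̄·Hᵀ + R = [83]
K = P̄·Hᵀ·S⁻¹ = [18/83; 39/83]
x' = x̄ + K·y = [252/83, 131/83]
P' = (I − K·H)·P̄ = [1917/83 1290/83; 1290/83 886/83]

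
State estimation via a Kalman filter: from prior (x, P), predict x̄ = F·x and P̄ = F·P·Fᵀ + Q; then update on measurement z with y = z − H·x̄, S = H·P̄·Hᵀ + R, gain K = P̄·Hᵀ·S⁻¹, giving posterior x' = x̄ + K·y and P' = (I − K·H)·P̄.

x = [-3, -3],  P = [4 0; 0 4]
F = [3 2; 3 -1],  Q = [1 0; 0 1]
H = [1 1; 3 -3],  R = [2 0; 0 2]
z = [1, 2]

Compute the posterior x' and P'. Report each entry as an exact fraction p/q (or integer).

x̄ = F·x = [-15, -6]
P̄ = F·P·Fᵀ + Q = [53 28; 28 41]
y = z − H·x̄ = [22, 29]
S = H·P̄·Hᵀ + R = [152 36; 36 344]
K = P̄·Hᵀ·S⁻¹ = [6291/12748 2121/12748; 6285/12748 -2103/12748]
x' = x̄ + K·y = [8691/12748, 795/12748]
P' = (I − K·H)·P̄ = [3499/6374 1396/3187; 1396/3187 3493/6374]

x' = [8691/12748, 795/12748]
P' = [3499/6374 1396/3187; 1396/3187 3493/6374]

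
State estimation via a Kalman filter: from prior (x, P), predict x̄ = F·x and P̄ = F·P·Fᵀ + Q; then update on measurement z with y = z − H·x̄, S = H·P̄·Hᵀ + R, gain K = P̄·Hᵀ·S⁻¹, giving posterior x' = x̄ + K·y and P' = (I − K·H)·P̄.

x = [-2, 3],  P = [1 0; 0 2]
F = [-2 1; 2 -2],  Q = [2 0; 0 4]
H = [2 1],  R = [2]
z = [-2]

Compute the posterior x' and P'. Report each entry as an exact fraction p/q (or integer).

x̄ = F·x = [7, -10]
P̄ = F·P·Fᵀ + Q = [8 -8; -8 16]
y = z − H·x̄ = [-6]
S = H·P̄·Hᵀ + R = [18]
K = P̄·Hᵀ·S⁻¹ = [4/9; 0]
x' = x̄ + K·y = [13/3, -10]
P' = (I − K·H)·P̄ = [40/9 -8; -8 16]

x' = [13/3, -10]
P' = [40/9 -8; -8 16]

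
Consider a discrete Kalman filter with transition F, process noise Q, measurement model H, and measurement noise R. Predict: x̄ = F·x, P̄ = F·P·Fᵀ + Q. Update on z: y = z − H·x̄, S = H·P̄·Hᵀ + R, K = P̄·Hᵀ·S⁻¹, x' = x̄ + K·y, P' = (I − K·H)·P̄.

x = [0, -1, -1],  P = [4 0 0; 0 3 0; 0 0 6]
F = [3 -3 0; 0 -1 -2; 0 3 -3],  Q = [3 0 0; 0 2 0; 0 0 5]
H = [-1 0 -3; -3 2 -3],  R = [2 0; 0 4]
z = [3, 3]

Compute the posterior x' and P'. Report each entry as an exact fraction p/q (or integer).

x̄ = F·x = [3, 3, 0]
P̄ = F·P·Fᵀ + Q = [66 9 -27; 9 29 27; -27 27 86]
y = z − H·x̄ = [6, 6]
S = H·P̄·Hᵀ + R = [680 468; 468 570]
K = P̄·Hᵀ·S⁻¹ = [9147/28096 -6195/14048; -2325/14048 1015/21072; -12351/28096 2039/14048]
x' = x̄ + K·y = [32415/14048, 16127/7024, -24819/14048]
P' = (I − K·H)·P̄ = [490521/28096 228297/14048 -169605/28096; 228297/14048 347963/21072 -74549/14048; -169605/28096 -74549/14048 64769/28096]

x' = [32415/14048, 16127/7024, -24819/14048]
P' = [490521/28096 228297/14048 -169605/28096; 228297/14048 347963/21072 -74549/14048; -169605/28096 -74549/14048 64769/28096]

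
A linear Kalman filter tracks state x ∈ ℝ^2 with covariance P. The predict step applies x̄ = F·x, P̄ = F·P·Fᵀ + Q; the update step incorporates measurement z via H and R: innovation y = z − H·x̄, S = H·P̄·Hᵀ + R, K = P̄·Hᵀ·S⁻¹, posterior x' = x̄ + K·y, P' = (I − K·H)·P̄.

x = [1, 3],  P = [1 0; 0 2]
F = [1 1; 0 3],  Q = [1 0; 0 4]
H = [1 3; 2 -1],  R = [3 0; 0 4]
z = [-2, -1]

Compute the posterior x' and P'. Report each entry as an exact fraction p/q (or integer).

x' = [-350/1777, -771/1777]
P' = [1038/1777 -120/1777; -120/1777 548/1777]

x̄ = F·x = [4, 9]
P̄ = F·P·Fᵀ + Q = [4 6; 6 22]
y = z − H·x̄ = [-33, 0]
S = H·P̄·Hᵀ + R = [241 -28; -28 18]
K = P̄·Hᵀ·S⁻¹ = [226/1777 549/1777; 508/1777 -197/1777]
x' = x̄ + K·y = [-350/1777, -771/1777]
P' = (I − K·H)·P̄ = [1038/1777 -120/1777; -120/1777 548/1777]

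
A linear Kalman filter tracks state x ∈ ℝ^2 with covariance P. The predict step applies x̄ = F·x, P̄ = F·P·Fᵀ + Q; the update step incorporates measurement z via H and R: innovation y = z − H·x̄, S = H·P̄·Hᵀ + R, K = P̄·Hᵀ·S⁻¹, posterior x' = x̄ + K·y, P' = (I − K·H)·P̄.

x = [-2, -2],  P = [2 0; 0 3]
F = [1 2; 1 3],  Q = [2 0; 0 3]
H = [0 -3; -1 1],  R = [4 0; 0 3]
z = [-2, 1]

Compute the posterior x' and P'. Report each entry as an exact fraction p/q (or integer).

x' = [-264/479, 260/479]
P' = [916/479 172/479; 172/479 208/479]

x̄ = F·x = [-6, -8]
P̄ = F·P·Fᵀ + Q = [16 20; 20 32]
y = z − H·x̄ = [-26, 3]
S = H·P̄·Hᵀ + R = [292 -36; -36 11]
K = P̄·Hᵀ·S⁻¹ = [-129/479 -248/479; -156/479 12/479]
x' = x̄ + K·y = [-264/479, 260/479]
P' = (I − K·H)·P̄ = [916/479 172/479; 172/479 208/479]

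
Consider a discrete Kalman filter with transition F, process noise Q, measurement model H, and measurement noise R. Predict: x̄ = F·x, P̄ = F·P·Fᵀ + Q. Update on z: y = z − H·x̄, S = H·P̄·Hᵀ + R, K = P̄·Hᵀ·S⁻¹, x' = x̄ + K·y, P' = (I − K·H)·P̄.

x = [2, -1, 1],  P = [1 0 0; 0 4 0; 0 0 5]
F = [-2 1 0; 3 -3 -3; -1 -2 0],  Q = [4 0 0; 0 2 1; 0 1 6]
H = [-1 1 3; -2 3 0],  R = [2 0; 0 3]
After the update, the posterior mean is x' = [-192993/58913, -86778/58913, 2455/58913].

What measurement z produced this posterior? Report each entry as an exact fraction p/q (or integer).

x̄ = F·x = [-5, 6, 0]
P̄ = F·P·Fᵀ + Q = [12 -18 -6; -18 92 22; -6 22 23]
S = H·P̄·Hᵀ + R = [517 624; 624 1095]
K = P̄·Hᵀ·S⁻¹ = [-1296/58913 -3458/58913; -656/58913 17160/58913; 19181/58913 -6734/58913]
x' − x̄ = [101572/58913, -440256/58913, 2455/58913] = K·y
y = (KᵀK)⁻¹·Kᵀ·(x' − x̄) = [-9, -26]
z = y + H·x̄ = [-9, -26] + [11, 28] = [2, 2]

z = [2, 2]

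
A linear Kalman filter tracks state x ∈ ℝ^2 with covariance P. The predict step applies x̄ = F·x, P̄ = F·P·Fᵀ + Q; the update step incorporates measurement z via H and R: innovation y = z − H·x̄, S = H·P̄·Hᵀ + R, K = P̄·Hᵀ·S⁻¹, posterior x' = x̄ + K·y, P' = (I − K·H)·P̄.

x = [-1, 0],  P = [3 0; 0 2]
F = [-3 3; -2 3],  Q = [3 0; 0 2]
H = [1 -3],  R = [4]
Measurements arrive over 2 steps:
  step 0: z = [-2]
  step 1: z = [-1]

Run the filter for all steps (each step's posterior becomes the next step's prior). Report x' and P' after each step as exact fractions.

step 0: x̄ = F·x = [3, 2]
step 0: P̄ = F·P·Fᵀ + Q = [48 36; 36 32]
step 0: y = z − H·x̄ = [1]
step 0: S = H·P̄·Hᵀ + R = [124]
step 0: K = P̄·Hᵀ·S⁻¹ = [-15/31; -15/31]
step 0: x' = x̄ + K·y = [78/31, 47/31]
step 0: P' = (I − K·H)·P̄ = [588/31 216/31; 216/31 92/31]
step 1: x̄ = F·x = [-3, -15/31]
step 1: P̄ = F·P·Fᵀ + Q = [75 36; 36 650/31]
step 1: y = z − H·x̄ = [17/31]
step 1: S = H·P̄·Hᵀ + R = [1603/31]
step 1: K = P̄·Hᵀ·S⁻¹ = [-1023/1603; -834/1603]
step 1: x' = x̄ + K·y = [-5370/1603, -1233/1603]
step 1: P' = (I − K·H)·P̄ = [86466/1603 30186/1603; 30186/1603 11174/1603]

step 0: x' = [78/31, 47/31], P' = [588/31 216/31; 216/31 92/31]
step 1: x' = [-5370/1603, -1233/1603], P' = [86466/1603 30186/1603; 30186/1603 11174/1603]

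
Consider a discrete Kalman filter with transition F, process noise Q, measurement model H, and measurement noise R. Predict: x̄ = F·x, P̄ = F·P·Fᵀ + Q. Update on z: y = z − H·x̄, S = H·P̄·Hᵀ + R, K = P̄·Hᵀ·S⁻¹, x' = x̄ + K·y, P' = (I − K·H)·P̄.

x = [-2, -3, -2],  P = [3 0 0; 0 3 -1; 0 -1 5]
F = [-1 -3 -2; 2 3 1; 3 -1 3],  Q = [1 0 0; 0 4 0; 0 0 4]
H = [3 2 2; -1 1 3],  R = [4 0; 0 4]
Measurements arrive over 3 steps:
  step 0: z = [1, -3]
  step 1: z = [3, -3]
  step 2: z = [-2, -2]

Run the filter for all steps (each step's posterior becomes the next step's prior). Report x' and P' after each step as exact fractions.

step 0: x̄ = F·x = [15, -15, -9]
step 0: P̄ = F·P·Fᵀ + Q = [39 -34 -23; -34 42 16; -23 16 85]
step 0: y = z − H·x̄ = [4, 54]
step 0: S = H·P̄·Hᵀ + R = [307 410; 410 1152]
step 0: K = P̄·Hᵀ·S⁻¹ = [15419/46391 -11206/46391; -8678/46391 8082/46391; 8169/46391 8932/46391]
step 0: x' = x̄ + K·y = [152417/46391, -294149/46391, 97485/46391]
step 0: P' = (I − K·H)·P̄ = [171740/46391 -403616/46391 176844/46391; -403616/46391 1067746/46391 -479678/46391; 176844/46391 -479678/46391 230750/46391]
step 1: x̄ = F·x = [535060/46391, -480128/46391, 45385/2017]
step 1: P̄ = F·P·Fᵀ + Q = [3280389/46391 -3349268/46391 273852/2017; -3349268/46391 3698904/46391 -284856/2017; 273852/2017 -284856/2017 580812/2017]
step 1: y = z − H·x̄ = [-2593461/46391, -2255550/46391]
step 1: S = H·P̄·Hᵀ + R = [80917817/46391 66036097/46391; 66036097/46391 56989773/46391]
step 1: K = P̄·Hᵀ·S⁻¹ = [468849148/1351134463 -252462411/1351134463; -351744688/1351134463 108690380/1351134463; 42220473/193019209 43288755/193019209]
step 1: x' = x̄ + K·y = [235383146/193019209, 56544392/193019209, -121856288/193019209]
step 1: P' = (I − K·H)·P̄ = [3220043384/1351134463 -6943647040/1351134463 435897180/193019209; -6943647040/1351134463 17822414536/1351134463 -1158633336/193019209; 435897180/193019209 -1158633336/193019209 589228512/193019209]
step 2: x̄ = F·x = [-161303746/193019209, 518543180/193019209, 284036182/193019209]
step 2: P̄ = F·P·Fᵀ + Q = [54689345583/1351134463 -7837242076/193019209 103920203396/1351134463; -7837242076/193019209 9004256892/193019209 -15400094044/193019209; 103920203396/1351134463 -15400094044/193019209 234576266132/1351134463]
step 2: y = z − H·x̄ = [-1507285904/193019209, -1917993890/193019209]
step 2: S = H·P̄·Hᵀ + R = [1414341745507/1351134463 1179624619307/1351134463; 1179624619307/1351134463 1073706295707/1351134463]
step 2: K = P̄·Hᵀ·S⁻¹ = [7952451343589/23512351552850 -4308870494639/23512351552850; -2815034780833/11756175776425 842553710533/11756175776425; 2460357587427/11756175776425 2684005315273/11756175776425]
step 2: x' = x̄ + K·y = [-19466614106947/11756175776425, 45193088255618/11756175776425, -28583625701692/11756175776425]
step 2: P' = (I − K·H)·P̄ = [26697744363294/11756175776425 -57181249489036/11756175776425 25087084287684/11756175776425; -57181249489036/11756175776425 147118224331284/11756175776425 -66976419659396/11756175776425; 25087084287684/11756175776425 -66976419659396/11756175776425 34266508402724/11756175776425]

step 0: x' = [152417/46391, -294149/46391, 97485/46391], P' = [171740/46391 -403616/46391 176844/46391; -403616/46391 1067746/46391 -479678/46391; 176844/46391 -479678/46391 230750/46391]
step 1: x' = [235383146/193019209, 56544392/193019209, -121856288/193019209], P' = [3220043384/1351134463 -6943647040/1351134463 435897180/193019209; -6943647040/1351134463 17822414536/1351134463 -1158633336/193019209; 435897180/193019209 -1158633336/193019209 589228512/193019209]
step 2: x' = [-19466614106947/11756175776425, 45193088255618/11756175776425, -28583625701692/11756175776425], P' = [26697744363294/11756175776425 -57181249489036/11756175776425 25087084287684/11756175776425; -57181249489036/11756175776425 147118224331284/11756175776425 -66976419659396/11756175776425; 25087084287684/11756175776425 -66976419659396/11756175776425 34266508402724/11756175776425]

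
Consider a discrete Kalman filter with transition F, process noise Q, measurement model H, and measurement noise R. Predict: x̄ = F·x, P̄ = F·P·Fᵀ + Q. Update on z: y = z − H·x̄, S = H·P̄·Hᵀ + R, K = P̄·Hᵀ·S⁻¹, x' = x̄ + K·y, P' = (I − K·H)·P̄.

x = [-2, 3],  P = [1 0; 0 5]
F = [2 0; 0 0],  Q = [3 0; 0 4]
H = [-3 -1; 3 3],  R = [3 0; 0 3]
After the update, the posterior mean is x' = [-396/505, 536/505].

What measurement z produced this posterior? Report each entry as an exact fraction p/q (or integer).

z = [1, 1]

x̄ = F·x = [-4, 0]
P̄ = F·P·Fᵀ + Q = [7 0; 0 4]
S = H·P̄·Hᵀ + R = [70 -75; -75 102]
K = P̄·Hᵀ·S⁻¹ = [-189/505 -7/101; 164/505 36/101]
x' − x̄ = [1624/505, 536/505] = K·y
y = (KᵀK)⁻¹·Kᵀ·(x' − x̄) = [-11, 13]
z = y + H·x̄ = [-11, 13] + [12, -12] = [1, 1]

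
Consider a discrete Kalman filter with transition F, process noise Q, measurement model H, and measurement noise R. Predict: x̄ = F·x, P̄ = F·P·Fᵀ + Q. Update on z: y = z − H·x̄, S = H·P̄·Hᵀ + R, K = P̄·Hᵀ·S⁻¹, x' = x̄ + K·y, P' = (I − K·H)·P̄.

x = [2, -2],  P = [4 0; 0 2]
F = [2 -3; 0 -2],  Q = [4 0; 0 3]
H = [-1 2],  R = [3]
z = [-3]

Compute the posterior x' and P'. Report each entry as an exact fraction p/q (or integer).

x̄ = F·x = [10, 4]
P̄ = F·P·Fᵀ + Q = [38 12; 12 11]
y = z − H·x̄ = [-1]
S = H·P̄·Hᵀ + R = [37]
K = P̄·Hᵀ·S⁻¹ = [-14/37; 10/37]
x' = x̄ + K·y = [384/37, 138/37]
P' = (I − K·H)·P̄ = [1210/37 584/37; 584/37 307/37]

x' = [384/37, 138/37]
P' = [1210/37 584/37; 584/37 307/37]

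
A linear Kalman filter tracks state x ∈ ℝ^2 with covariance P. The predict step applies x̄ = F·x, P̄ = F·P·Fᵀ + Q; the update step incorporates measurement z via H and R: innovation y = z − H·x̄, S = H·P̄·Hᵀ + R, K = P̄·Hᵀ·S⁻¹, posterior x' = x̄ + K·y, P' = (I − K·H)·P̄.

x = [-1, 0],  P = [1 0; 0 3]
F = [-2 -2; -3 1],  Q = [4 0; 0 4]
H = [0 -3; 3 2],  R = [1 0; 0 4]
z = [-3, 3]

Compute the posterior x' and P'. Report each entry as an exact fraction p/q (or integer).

x' = [2437/6686, 3369/3343]
P' = [1610/3343 -240/3343; -240/3343 368/3343]

x̄ = F·x = [2, 3]
P̄ = F·P·Fᵀ + Q = [20 0; 0 16]
y = z − H·x̄ = [6, -9]
S = H·P̄·Hᵀ + R = [145 -96; -96 248]
K = P̄·Hᵀ·S⁻¹ = [720/3343 2175/6686; -1104/3343 4/3343]
x' = x̄ + K·y = [2437/6686, 3369/3343]
P' = (I − K·H)·P̄ = [1610/3343 -240/3343; -240/3343 368/3343]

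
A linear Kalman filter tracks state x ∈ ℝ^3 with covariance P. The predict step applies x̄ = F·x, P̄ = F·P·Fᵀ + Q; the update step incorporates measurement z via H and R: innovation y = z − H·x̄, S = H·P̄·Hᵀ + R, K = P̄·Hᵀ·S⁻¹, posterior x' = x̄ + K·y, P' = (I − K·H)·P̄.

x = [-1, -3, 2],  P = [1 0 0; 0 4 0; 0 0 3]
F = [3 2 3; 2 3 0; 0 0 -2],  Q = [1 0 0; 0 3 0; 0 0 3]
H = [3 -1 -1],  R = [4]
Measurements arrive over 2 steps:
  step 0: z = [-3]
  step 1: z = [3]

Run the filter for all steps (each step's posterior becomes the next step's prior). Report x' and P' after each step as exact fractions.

step 0: x̄ = F·x = [-3, -11, -4]
step 0: P̄ = F·P·Fᵀ + Q = [53 30 -18; 30 43 0; -18 0 15]
step 0: y = z − H·x̄ = [-9]
step 0: S = H·P̄·Hᵀ + R = [467]
step 0: K = P̄·Hᵀ·S⁻¹ = [147/467; 47/467; -69/467]
step 0: x' = x̄ + K·y = [-2724/467, -5560/467, -1247/467]
step 0: P' = (I − K·H)·P̄ = [3142/467 7101/467 1737/467; 7101/467 17872/467 3243/467; 1737/467 3243/467 2244/467]
step 1: x̄ = F·x = [-23033/467, -22128/467, 2494/467]
step 1: P̄ = F·P·Fᵀ + Q = [275823/467 258006/467 -36858/467; 258006/467 260029/467 -26406/467; -36858/467 -26406/467 10377/467]
step 1: y = z − H·x̄ = [50866/467]
step 1: S = H·P̄·Hᵀ + R = [1374981/467]
step 1: K = P̄·Hᵀ·S⁻¹ = [202107/458327; 540395/1374981; -31515/458327]
step 1: x' = x̄ + K·y = [-591587/458327, -6290894/1374981, -984956/458327]
step 1: P' = (I − K·H)·P̄ = [8298522/458327 19343691/458327 4743447/458327; 19343691/458327 140274472/1374981 10552389/458327; 4743447/458327 10552389/458327 3804012/458327]

step 0: x' = [-2724/467, -5560/467, -1247/467], P' = [3142/467 7101/467 1737/467; 7101/467 17872/467 3243/467; 1737/467 3243/467 2244/467]
step 1: x' = [-591587/458327, -6290894/1374981, -984956/458327], P' = [8298522/458327 19343691/458327 4743447/458327; 19343691/458327 140274472/1374981 10552389/458327; 4743447/458327 10552389/458327 3804012/458327]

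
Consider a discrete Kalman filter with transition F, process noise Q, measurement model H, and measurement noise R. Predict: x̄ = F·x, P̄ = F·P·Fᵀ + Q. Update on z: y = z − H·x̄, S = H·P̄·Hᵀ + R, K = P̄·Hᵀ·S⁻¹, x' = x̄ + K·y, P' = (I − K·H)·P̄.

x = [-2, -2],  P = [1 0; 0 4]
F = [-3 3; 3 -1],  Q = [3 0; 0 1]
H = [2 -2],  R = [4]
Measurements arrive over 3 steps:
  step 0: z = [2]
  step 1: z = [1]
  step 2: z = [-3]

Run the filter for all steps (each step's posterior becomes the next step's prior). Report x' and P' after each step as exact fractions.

step 0: x' = [-69/35, -3], P' = [93/35 2; 2 7/3]
step 1: x' = [-24555/8818, -28823/8818], P' = [15306/4409 13329/4409; 13329/4409 15656/4409]
step 2: x' = [-88099/24502, -163091/73506], P' = [276738/61255 251159/61255; 251159/61255 856096/183765]

step 0: x̄ = F·x = [0, -4]
step 0: P̄ = F·P·Fᵀ + Q = [48 -21; -21 14]
step 0: y = z − H·x̄ = [-6]
step 0: S = H·P̄·Hᵀ + R = [420]
step 0: K = P̄·Hᵀ·S⁻¹ = [23/70; -1/6]
step 0: x' = x̄ + K·y = [-69/35, -3]
step 0: P' = (I − K·H)·P̄ = [93/35 2; 2 7/3]
step 1: x̄ = F·x = [-108/35, -102/35]
step 1: P̄ = F·P·Fᵀ + Q = [417/35 -242/35; -242/35 1601/105]
step 1: y = z − H·x̄ = [47/35]
step 1: S = H·P̄·Hᵀ + R = [17636/105]
step 1: K = P̄·Hᵀ·S⁻¹ = [1977/8818; -2327/8818]
step 1: x' = x̄ + K·y = [-24555/8818, -28823/8818]
step 1: P' = (I − K·H)·P̄ = [15306/4409 13329/4409; 13329/4409 15656/4409]
step 2: x̄ = F·x = [-6402/4409, -22421/4409]
step 2: P̄ = F·P·Fᵀ + Q = [51963/4409 -24774/4409; -24774/4409 77845/4409]
step 2: y = z − H·x̄ = [-45265/4409]
step 2: S = H·P̄·Hᵀ + R = [735060/4409]
step 2: K = P̄·Hᵀ·S⁻¹ = [25579/122510; -102619/367530]
step 2: x' = x̄ + K·y = [-88099/24502, -163091/73506]
step 2: P' = (I − K·H)·P̄ = [276738/61255 251159/61255; 251159/61255 856096/183765]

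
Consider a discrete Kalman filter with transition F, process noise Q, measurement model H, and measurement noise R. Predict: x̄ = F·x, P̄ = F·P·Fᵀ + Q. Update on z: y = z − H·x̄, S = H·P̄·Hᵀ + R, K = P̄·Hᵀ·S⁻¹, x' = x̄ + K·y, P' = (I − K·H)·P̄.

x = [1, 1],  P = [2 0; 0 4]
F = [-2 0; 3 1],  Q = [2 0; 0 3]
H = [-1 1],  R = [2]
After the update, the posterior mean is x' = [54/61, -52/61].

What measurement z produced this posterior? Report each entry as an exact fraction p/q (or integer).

z = [-2]

x̄ = F·x = [-2, 4]
P̄ = F·P·Fᵀ + Q = [10 -12; -12 25]
S = H·P̄·Hᵀ + R = [61]
K = P̄·Hᵀ·S⁻¹ = [-22/61; 37/61]
x' − x̄ = [176/61, -296/61] = K·y
y = (KᵀK)⁻¹·Kᵀ·(x' − x̄) = [-8]
z = y + H·x̄ = [-8] + [6] = [-2]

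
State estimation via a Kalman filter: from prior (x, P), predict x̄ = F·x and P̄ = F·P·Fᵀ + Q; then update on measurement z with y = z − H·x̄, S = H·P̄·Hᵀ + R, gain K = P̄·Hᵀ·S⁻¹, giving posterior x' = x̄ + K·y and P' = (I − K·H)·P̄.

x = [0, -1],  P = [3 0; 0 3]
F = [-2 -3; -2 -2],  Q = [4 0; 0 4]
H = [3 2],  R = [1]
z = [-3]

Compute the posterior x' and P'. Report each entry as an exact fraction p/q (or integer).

x' = [-111/215, -154/215]
P' = [1259/860 -897/430; -897/430 691/215]

x̄ = F·x = [3, 2]
P̄ = F·P·Fᵀ + Q = [43 30; 30 28]
y = z − H·x̄ = [-16]
S = H·P̄·Hᵀ + R = [860]
K = P̄·Hᵀ·S⁻¹ = [189/860; 73/430]
x' = x̄ + K·y = [-111/215, -154/215]
P' = (I − K·H)·P̄ = [1259/860 -897/430; -897/430 691/215]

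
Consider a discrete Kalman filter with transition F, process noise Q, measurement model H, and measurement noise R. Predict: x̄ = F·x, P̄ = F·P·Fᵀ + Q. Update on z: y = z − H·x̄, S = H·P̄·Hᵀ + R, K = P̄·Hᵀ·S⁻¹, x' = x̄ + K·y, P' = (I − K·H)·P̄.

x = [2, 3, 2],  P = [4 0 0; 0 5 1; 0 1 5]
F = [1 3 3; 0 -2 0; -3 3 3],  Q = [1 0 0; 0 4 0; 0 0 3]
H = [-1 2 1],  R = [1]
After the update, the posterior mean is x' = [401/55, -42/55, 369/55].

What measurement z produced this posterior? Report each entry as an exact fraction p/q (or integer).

z = [-2]

x̄ = F·x = [17, -6, 9]
P̄ = F·P·Fᵀ + Q = [113 -36 96; -36 24 -36; 96 -36 147]
S = H·P̄·Hᵀ + R = [165]
K = P̄·Hᵀ·S⁻¹ = [-89/165; 16/55; -7/55]
x' − x̄ = [-534/55, 288/55, -126/55] = K·y
y = (KᵀK)⁻¹·Kᵀ·(x' − x̄) = [18]
z = y + H·x̄ = [18] + [-20] = [-2]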